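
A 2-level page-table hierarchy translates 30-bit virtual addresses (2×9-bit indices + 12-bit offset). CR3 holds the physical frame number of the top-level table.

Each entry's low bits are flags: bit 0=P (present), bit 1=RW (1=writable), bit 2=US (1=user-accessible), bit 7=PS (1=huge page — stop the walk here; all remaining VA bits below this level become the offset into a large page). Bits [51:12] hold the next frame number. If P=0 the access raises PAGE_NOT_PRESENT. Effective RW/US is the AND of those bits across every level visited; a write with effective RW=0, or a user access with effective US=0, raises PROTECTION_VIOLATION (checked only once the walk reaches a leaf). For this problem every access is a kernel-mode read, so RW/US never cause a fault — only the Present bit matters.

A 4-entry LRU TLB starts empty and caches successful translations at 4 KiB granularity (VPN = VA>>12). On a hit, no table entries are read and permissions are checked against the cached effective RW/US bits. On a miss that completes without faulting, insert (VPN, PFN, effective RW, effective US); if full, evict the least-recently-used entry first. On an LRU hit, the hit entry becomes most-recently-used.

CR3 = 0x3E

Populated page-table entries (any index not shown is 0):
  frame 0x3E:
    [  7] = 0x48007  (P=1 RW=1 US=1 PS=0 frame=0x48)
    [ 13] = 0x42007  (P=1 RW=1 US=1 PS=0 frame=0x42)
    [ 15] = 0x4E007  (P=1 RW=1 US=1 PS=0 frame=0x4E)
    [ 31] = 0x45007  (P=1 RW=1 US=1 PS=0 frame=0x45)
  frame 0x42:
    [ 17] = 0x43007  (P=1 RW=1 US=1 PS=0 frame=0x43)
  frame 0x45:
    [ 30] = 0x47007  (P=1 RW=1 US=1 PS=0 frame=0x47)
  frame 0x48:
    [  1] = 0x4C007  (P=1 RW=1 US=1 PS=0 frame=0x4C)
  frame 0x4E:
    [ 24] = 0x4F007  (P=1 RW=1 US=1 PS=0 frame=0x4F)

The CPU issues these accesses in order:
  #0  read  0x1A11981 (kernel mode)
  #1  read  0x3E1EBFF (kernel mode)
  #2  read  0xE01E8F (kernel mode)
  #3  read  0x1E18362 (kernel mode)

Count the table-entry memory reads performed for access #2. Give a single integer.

Trace:
#0 VA=0x1A11981 (r,kernel):
  L0: frame=0x3E idx=13 entry=0x42007 [P=1 RW=1 US=1 PS=0]
  L1: frame=0x42 idx=17 entry=0x43007 [P=1 RW=1 US=1 PS=0]
  → PA=0x43981  (2 entries read)
#1 VA=0x3E1EBFF (r,kernel):
  L0: frame=0x3E idx=31 entry=0x45007 [P=1 RW=1 US=1 PS=0]
  L1: frame=0x45 idx=30 entry=0x47007 [P=1 RW=1 US=1 PS=0]
  → PA=0x47BFF  (2 entries read)
#2 VA=0xE01E8F (r,kernel):
  L0: frame=0x3E idx=7 entry=0x48007 [P=1 RW=1 US=1 PS=0]
  L1: frame=0x48 idx=1 entry=0x4C007 [P=1 RW=1 US=1 PS=0]
  → PA=0x4CE8F  (2 entries read)
#3 VA=0x1E18362 (r,kernel):
  L0: frame=0x3E idx=15 entry=0x4E007 [P=1 RW=1 US=1 PS=0]
  L1: frame=0x4E idx=24 entry=0x4F007 [P=1 RW=1 US=1 PS=0]
  → PA=0x4F362  (2 entries read)

Entries read for #2: 2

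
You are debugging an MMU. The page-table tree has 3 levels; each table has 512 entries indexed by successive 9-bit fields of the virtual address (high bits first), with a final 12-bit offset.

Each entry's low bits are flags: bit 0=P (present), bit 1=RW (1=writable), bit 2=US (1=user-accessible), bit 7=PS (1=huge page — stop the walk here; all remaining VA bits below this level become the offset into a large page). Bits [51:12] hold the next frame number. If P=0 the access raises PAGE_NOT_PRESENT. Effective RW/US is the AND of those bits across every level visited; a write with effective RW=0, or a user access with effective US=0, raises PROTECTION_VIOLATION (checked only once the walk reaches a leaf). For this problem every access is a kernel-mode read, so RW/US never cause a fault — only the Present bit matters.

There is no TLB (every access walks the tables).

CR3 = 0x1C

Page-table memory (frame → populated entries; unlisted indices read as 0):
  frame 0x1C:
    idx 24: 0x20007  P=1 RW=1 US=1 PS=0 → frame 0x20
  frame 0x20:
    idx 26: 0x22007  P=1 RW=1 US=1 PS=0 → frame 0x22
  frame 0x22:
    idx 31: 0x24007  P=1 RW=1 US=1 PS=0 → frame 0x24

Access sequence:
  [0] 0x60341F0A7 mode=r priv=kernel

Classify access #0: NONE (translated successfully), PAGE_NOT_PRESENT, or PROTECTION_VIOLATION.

Trace:
#0 VA=0x60341F0A7 (r,kernel):
  L0 @0x1C[24] → 0x20007  P=1,RW=1,US=1,PS=0
  L1 @0x20[26] → 0x22007  P=1,RW=1,US=1,PS=0
  L2 @0x22[31] → 0x24007  P=1,RW=1,US=1,PS=0
  ⇒ phys 0x240A7  [3 reads]

Access #0 fault: NONE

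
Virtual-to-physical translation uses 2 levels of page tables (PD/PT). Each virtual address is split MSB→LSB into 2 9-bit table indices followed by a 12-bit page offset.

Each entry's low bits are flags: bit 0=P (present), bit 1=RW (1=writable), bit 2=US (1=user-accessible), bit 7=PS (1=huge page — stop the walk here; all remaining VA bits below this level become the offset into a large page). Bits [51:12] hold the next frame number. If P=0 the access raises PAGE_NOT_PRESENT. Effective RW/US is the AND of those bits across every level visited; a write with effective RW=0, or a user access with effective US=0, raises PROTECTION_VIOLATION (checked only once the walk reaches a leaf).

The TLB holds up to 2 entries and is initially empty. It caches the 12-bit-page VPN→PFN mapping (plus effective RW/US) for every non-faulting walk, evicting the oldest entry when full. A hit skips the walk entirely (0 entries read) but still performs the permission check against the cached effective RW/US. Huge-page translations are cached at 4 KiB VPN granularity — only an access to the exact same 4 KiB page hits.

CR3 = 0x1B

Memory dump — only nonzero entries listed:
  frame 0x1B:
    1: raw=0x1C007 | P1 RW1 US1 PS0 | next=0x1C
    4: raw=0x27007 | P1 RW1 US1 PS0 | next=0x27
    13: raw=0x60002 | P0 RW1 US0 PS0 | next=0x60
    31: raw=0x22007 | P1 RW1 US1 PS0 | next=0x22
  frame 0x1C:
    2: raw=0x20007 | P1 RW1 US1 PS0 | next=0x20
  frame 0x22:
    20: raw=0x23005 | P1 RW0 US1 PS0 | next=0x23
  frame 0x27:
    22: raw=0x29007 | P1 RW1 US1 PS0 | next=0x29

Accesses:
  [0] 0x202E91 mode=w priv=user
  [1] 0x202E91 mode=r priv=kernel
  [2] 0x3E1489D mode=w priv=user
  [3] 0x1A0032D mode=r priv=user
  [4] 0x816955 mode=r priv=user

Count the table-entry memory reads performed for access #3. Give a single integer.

Walk each access:
#0 VA=0x202E91 (w,user):
  L0: frame=0x1B idx=1 entry=0x1C007 [P=1 RW=1 US=1 PS=0]
  L1: frame=0x1C idx=2 entry=0x20007 [P=1 RW=1 US=1 PS=0]
  ✓ 0x20E91  — 2 lookups
#1 VA=0x202E91 (r,kernel):
  TLB hit vpn=0x202 → PA=0x20E91
#2 VA=0x3E1489D (w,user):
  L0: frame=0x1B idx=31 entry=0x22007 [P=1 RW=1 US=1 PS=0]
  L1: frame=0x22 idx=20 entry=0x23005 [P=1 RW=0 US=1 PS=0]
  ✗ PROTECTION_VIOLATION  [2 reads]
#3 VA=0x1A0032D (r,user):
  L0: frame=0x1B idx=13 entry=0x60002 [P=0 RW=1 US=0 PS=0]
  ✗ PAGE_NOT_PRESENT  [1 reads]
#4 VA=0x816955 (r,user):
  L0: frame=0x1B idx=4 entry=0x27007 [P=1 RW=1 US=1 PS=0]
  L1: frame=0x27 idx=22 entry=0x29007 [P=1 RW=1 US=1 PS=0]
  ✓ 0x29955  — 2 lookups

Entries read for #3: 1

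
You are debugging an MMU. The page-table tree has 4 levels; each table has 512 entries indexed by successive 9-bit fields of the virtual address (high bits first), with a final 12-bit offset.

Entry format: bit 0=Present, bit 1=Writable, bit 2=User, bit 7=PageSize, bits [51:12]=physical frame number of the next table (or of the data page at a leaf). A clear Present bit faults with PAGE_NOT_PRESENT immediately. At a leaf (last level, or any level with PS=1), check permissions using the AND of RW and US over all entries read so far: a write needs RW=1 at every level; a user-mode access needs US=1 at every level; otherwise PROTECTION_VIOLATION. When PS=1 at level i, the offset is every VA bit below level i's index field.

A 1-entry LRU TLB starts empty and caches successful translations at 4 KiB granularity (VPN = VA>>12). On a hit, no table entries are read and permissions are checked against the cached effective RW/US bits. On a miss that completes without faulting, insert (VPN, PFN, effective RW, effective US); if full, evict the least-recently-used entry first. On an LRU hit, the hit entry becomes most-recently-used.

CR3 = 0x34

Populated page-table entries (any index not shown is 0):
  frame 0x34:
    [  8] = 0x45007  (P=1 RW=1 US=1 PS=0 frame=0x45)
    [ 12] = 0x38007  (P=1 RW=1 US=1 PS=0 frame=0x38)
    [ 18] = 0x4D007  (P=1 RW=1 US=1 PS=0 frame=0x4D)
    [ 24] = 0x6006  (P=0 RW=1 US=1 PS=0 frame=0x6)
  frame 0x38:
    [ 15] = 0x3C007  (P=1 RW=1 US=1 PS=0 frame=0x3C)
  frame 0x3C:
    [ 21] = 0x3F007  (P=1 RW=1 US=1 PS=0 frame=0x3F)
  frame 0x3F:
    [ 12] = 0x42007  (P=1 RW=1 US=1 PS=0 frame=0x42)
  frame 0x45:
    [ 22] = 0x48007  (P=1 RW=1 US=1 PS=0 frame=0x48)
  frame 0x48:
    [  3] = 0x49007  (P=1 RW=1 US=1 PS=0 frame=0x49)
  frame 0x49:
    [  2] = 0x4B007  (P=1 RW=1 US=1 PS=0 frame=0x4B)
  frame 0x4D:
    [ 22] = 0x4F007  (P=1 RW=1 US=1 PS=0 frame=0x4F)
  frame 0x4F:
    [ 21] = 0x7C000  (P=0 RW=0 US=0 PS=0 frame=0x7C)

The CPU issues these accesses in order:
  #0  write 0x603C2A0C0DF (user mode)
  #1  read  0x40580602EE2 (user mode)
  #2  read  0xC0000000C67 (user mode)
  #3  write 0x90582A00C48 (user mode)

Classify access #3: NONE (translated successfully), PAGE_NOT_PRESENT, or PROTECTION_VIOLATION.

Walk each access:
#0 VA=0x603C2A0C0DF (w,user):
  [0] read 0x34 idx=12: raw=0x38007 flags P=1 W=1 U=1 S=0
  [1] read 0x38 idx=15: raw=0x3C007 flags P=1 W=1 U=1 S=0
  [2] read 0x3C idx=21: raw=0x3F007 flags P=1 W=1 U=1 S=0
  [3] read 0x3F idx=12: raw=0x42007 flags P=1 W=1 U=1 S=0
  → PA=0x420DF  (4 entries read)
#1 VA=0x40580602EE2 (r,user):
  [0] read 0x34 idx=8: raw=0x45007 flags P=1 W=1 U=1 S=0
  [1] read 0x45 idx=22: raw=0x48007 flags P=1 W=1 U=1 S=0
  [2] read 0x48 idx=3: raw=0x49007 flags P=1 W=1 U=1 S=0
  [3] read 0x49 idx=2: raw=0x4B007 flags P=1 W=1 U=1 S=0
  → PA=0x4BEE2  (4 entries read)
#2 VA=0xC0000000C67 (r,user):
  [0] read 0x34 idx=24: raw=0x6006 flags P=0 W=1 U=1 S=0
  ✗ PAGE_NOT_PRESENT  [1 reads]
#3 VA=0x90582A00C48 (w,user):
  [0] read 0x34 idx=18: raw=0x4D007 flags P=1 W=1 U=1 S=0
  [1] read 0x4D idx=22: raw=0x4F007 flags P=1 W=1 U=1 S=0
  [2] read 0x4F idx=21: raw=0x7C000 flags P=0 W=0 U=0 S=0
  ✗ PAGE_NOT_PRESENT  [3 reads]

Access #3 fault: PAGE_NOT_PRESENT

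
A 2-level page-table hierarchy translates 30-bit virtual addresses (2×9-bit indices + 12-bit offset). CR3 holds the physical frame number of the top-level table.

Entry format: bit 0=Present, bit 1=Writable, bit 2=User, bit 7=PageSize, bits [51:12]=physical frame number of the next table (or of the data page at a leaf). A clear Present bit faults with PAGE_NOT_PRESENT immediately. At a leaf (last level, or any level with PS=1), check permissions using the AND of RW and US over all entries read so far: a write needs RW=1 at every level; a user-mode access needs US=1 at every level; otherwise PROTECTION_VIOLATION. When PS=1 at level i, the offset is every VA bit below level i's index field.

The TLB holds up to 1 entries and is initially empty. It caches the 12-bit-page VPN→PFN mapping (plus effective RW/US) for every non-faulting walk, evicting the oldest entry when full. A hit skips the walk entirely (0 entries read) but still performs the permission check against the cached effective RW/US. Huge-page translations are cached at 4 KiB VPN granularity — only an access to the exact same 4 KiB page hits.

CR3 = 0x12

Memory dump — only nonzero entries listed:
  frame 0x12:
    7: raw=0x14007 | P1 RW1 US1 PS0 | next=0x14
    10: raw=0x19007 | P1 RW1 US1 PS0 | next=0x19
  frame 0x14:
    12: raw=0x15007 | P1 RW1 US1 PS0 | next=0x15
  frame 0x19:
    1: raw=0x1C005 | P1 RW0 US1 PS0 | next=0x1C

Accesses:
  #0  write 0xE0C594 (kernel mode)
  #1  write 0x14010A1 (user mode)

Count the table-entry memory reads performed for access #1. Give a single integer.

Trace:
#0 VA=0xE0C594 (w,kernel):
  lvl0: tbl 0x12, slot 7 ⇒ 0x14007 (P1/RW1/US1/PS0)
  lvl1: tbl 0x14, slot 12 ⇒ 0x15007 (P1/RW1/US1/PS0)
  ⇒ phys 0x15594  [2 reads]
#1 VA=0x14010A1 (w,user):
  lvl0: tbl 0x12, slot 10 ⇒ 0x19007 (P1/RW1/US1/PS0)
  lvl1: tbl 0x19, slot 1 ⇒ 0x1C005 (P1/RW0/US1/PS0)
  → PROTECTION_VIOLATION  (2 entries read)

Entries read for #1: 2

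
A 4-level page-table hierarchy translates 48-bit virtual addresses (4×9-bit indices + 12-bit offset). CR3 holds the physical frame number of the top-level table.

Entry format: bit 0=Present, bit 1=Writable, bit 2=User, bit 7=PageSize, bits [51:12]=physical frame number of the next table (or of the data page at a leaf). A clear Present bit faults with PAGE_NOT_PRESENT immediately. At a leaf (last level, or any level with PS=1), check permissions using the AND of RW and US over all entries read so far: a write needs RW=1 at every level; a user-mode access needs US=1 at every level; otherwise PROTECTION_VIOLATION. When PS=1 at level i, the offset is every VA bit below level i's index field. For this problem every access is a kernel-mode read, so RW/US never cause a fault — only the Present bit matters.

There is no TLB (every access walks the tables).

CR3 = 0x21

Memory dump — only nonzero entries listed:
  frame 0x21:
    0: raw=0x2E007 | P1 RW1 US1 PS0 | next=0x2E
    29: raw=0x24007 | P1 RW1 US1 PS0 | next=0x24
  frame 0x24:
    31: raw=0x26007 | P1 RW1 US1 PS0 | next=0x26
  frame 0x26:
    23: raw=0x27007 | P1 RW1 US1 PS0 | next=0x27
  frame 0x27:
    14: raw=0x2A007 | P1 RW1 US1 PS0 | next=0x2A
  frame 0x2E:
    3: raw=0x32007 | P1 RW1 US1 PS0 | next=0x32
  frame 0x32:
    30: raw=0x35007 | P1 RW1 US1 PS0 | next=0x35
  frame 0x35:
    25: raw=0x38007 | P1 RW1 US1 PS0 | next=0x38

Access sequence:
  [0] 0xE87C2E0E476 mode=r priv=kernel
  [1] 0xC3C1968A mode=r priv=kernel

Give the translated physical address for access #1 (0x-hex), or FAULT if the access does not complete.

Trace:
#0 VA=0xE87C2E0E476 (r,kernel):
  [0] read 0x21 idx=29: raw=0x24007 flags P=1 W=1 U=1 S=0
  [1] read 0x24 idx=31: raw=0x26007 flags P=1 W=1 U=1 S=0
  [2] read 0x26 idx=23: raw=0x27007 flags P=1 W=1 U=1 S=0
  [3] read 0x27 idx=14: raw=0x2A007 flags P=1 W=1 U=1 S=0
  → PA=0x2A476  (4 entries read)
#1 VA=0xC3C1968A (r,kernel):
  [0] read 0x21 idx=0: raw=0x2E007 flags P=1 W=1 U=1 S=0
  [1] read 0x2E idx=3: raw=0x32007 flags P=1 W=1 U=1 S=0
  [2] read 0x32 idx=30: raw=0x35007 flags P=1 W=1 U=1 S=0
  [3] read 0x35 idx=25: raw=0x38007 flags P=1 W=1 U=1 S=0
  → PA=0x3868A  (4 entries read)

Access #1 PA: 0x3868A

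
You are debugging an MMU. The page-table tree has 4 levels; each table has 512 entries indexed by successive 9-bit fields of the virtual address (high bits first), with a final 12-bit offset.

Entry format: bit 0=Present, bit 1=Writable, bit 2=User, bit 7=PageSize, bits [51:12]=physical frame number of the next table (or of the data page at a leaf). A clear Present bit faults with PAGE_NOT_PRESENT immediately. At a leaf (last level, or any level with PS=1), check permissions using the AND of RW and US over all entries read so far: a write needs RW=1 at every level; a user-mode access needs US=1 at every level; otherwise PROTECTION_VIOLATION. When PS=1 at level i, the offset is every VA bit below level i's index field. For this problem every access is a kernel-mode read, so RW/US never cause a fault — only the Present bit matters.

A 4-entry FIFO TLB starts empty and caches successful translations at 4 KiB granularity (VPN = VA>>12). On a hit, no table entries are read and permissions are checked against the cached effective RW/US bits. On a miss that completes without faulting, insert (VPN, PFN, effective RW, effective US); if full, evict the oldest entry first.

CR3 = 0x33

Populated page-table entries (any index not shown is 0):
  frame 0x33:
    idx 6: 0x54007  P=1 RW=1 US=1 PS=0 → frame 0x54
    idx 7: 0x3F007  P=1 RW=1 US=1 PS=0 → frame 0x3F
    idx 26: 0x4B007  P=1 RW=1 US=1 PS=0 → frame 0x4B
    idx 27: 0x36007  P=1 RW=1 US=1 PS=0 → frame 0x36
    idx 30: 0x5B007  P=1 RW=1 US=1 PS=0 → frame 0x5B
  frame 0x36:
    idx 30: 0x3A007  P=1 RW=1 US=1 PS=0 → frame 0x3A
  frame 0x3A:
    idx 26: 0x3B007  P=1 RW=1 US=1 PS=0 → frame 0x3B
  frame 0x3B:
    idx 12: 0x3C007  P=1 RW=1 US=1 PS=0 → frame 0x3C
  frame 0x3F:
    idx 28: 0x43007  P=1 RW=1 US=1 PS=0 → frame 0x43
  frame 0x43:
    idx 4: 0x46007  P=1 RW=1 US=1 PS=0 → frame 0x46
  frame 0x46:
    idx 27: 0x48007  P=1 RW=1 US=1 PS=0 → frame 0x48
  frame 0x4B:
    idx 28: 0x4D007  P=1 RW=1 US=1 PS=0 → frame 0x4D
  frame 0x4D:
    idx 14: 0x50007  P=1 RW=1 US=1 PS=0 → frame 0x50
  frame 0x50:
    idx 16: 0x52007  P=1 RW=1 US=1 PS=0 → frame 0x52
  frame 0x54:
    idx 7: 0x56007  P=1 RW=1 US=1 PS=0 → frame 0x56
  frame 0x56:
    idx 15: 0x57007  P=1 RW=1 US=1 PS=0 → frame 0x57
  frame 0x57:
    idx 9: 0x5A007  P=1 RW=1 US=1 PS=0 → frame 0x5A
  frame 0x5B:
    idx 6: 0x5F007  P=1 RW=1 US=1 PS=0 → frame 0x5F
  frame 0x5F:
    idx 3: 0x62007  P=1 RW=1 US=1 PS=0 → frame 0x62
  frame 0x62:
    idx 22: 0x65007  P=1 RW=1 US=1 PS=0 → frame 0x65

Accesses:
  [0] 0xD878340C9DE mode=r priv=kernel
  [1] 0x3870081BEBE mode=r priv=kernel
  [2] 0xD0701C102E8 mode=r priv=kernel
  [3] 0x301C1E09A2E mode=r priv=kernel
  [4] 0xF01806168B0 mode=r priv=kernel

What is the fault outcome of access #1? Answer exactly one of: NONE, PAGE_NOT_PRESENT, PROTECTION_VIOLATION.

Trace:
#0 VA=0xD878340C9DE (r,kernel):
  L0 @0x33[27] → 0x36007  P=1,RW=1,US=1,PS=0
  L1 @0x36[30] → 0x3A007  P=1,RW=1,US=1,PS=0
  L2 @0x3A[26] → 0x3B007  P=1,RW=1,US=1,PS=0
  L3 @0x3B[12] → 0x3C007  P=1,RW=1,US=1,PS=0
  → PA=0x3C9DE  (4 entries read)
#1 VA=0x3870081BEBE (r,kernel):
  L0 @0x33[7] → 0x3F007  P=1,RW=1,US=1,PS=0
  L1 @0x3F[28] → 0x43007  P=1,RW=1,US=1,PS=0
  L2 @0x43[4] → 0x46007  P=1,RW=1,US=1,PS=0
  L3 @0x46[27] → 0x48007  P=1,RW=1,US=1,PS=0
  → PA=0x48EBE  (4 entries read)
#2 VA=0xD0701C102E8 (r,kernel):
  L0 @0x33[26] → 0x4B007  P=1,RW=1,US=1,PS=0
  L1 @0x4B[28] → 0x4D007  P=1,RW=1,US=1,PS=0
  L2 @0x4D[14] → 0x50007  P=1,RW=1,US=1,PS=0
  L3 @0x50[16] → 0x52007  P=1,RW=1,US=1,PS=0
  → PA=0x522E8  (4 entries read)
#3 VA=0x301C1E09A2E (r,kernel):
  L0 @0x33[6] → 0x54007  P=1,RW=1,US=1,PS=0
  L1 @0x54[7] → 0x56007  P=1,RW=1,US=1,PS=0
  L2 @0x56[15] → 0x57007  P=1,RW=1,US=1,PS=0
  L3 @0x57[9] → 0x5A007  P=1,RW=1,US=1,PS=0
  → PA=0x5AA2E  (4 entries read)
#4 VA=0xF01806168B0 (r,kernel):
  L0 @0x33[30] → 0x5B007  P=1,RW=1,US=1,PS=0
  L1 @0x5B[6] → 0x5F007  P=1,RW=1,US=1,PS=0
  L2 @0x5F[3] → 0x62007  P=1,RW=1,US=1,PS=0
  L3 @0x62[22] → 0x65007  P=1,RW=1,US=1,PS=0
  → PA=0x658B0  (4 entries read)

Access #1 fault: NONE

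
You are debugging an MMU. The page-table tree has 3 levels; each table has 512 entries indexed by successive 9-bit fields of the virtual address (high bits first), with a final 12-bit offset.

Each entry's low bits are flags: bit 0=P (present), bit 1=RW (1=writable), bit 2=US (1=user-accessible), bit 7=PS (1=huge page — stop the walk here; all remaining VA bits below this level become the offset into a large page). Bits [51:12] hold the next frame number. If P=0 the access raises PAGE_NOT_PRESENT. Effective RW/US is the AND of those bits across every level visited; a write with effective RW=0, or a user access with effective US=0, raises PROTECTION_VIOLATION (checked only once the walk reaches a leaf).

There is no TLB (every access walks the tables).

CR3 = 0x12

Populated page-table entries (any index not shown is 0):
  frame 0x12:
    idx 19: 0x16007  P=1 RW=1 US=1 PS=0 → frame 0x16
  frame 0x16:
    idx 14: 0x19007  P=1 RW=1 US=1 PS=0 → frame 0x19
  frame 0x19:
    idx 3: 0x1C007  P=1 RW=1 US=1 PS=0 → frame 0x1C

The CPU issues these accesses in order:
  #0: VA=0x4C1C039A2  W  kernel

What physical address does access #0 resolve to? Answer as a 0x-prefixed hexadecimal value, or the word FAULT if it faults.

Per-access translation:
#0 VA=0x4C1C039A2 (w,kernel):
  L0 @0x12[19] → 0x16007  P=1,RW=1,US=1,PS=0
  L1 @0x16[14] → 0x19007  P=1,RW=1,US=1,PS=0
  L2 @0x19[3] → 0x1C007  P=1,RW=1,US=1,PS=0
  → PA=0x1C9A2  (3 entries read)

Access #0 PA: 0x1C9A2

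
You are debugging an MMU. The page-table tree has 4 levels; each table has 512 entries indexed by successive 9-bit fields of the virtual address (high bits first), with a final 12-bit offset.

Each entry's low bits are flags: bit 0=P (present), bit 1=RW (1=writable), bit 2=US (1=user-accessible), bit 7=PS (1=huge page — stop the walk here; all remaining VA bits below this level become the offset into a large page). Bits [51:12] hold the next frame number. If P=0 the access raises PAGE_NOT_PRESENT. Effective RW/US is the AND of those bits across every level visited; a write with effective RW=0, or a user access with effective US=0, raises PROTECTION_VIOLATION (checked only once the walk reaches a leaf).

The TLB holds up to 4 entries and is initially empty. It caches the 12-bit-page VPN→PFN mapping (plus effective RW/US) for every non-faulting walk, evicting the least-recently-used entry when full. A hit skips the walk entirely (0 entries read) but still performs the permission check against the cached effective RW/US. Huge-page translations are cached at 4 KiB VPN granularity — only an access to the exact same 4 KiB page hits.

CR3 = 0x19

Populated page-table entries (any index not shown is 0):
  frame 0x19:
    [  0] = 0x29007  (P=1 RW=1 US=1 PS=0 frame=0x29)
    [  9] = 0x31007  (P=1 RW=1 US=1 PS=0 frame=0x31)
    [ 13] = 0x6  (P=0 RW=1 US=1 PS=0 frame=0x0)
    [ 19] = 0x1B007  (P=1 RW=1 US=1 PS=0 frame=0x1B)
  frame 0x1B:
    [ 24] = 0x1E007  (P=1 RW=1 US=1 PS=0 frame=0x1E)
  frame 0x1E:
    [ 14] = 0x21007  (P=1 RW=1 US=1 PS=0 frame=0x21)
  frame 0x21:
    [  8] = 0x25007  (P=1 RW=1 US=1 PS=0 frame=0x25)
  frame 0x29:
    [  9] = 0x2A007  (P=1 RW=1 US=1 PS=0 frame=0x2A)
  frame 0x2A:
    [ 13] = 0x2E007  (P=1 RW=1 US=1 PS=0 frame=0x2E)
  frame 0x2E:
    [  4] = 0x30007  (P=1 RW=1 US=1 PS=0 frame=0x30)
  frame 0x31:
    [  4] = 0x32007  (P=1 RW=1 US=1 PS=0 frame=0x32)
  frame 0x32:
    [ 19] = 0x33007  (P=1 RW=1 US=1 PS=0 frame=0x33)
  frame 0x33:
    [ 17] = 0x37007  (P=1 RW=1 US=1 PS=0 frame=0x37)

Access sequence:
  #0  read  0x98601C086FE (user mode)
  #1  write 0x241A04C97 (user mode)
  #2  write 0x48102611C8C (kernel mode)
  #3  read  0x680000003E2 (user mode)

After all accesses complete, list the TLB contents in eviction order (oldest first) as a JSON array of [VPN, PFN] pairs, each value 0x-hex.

Trace:
#0 VA=0x98601C086FE (r,user):
  L0: frame=0x19 idx=19 entry=0x1B007 [P=1 RW=1 US=1 PS=0]
  L1: frame=0x1B idx=24 entry=0x1E007 [P=1 RW=1 US=1 PS=0]
  L2: frame=0x1E idx=14 entry=0x21007 [P=1 RW=1 US=1 PS=0]
  L3: frame=0x21 idx=8 entry=0x25007 [P=1 RW=1 US=1 PS=0]
  ⇒ phys 0x256FE  [4 reads]
#1 VA=0x241A04C97 (w,user):
  L0: frame=0x19 idx=0 entry=0x29007 [P=1 RW=1 US=1 PS=0]
  L1: frame=0x29 idx=9 entry=0x2A007 [P=1 RW=1 US=1 PS=0]
  L2: frame=0x2A idx=13 entry=0x2E007 [P=1 RW=1 US=1 PS=0]
  L3: frame=0x2E idx=4 entry=0x30007 [P=1 RW=1 US=1 PS=0]
  ⇒ phys 0x30C97  [4 reads]
#2 VA=0x48102611C8C (w,kernel):
  L0: frame=0x19 idx=9 entry=0x31007 [P=1 RW=1 US=1 PS=0]
  L1: frame=0x31 idx=4 entry=0x32007 [P=1 RW=1 US=1 PS=0]
  L2: frame=0x32 idx=19 entry=0x33007 [P=1 RW=1 US=1 PS=0]
  L3: frame=0x33 idx=17 entry=0x37007 [P=1 RW=1 US=1 PS=0]
  ⇒ phys 0x37C8C  [4 reads]
#3 VA=0x680000003E2 (r,user):
  L0: frame=0x19 idx=13 entry=0x6 [P=0 RW=1 US=1 PS=0]
  ✗ PAGE_NOT_PRESENT  [1 reads]

TLB: [["0x98601C08", "0x25"], ["0x241A04", "0x30"], ["0x48102611", "0x37"]]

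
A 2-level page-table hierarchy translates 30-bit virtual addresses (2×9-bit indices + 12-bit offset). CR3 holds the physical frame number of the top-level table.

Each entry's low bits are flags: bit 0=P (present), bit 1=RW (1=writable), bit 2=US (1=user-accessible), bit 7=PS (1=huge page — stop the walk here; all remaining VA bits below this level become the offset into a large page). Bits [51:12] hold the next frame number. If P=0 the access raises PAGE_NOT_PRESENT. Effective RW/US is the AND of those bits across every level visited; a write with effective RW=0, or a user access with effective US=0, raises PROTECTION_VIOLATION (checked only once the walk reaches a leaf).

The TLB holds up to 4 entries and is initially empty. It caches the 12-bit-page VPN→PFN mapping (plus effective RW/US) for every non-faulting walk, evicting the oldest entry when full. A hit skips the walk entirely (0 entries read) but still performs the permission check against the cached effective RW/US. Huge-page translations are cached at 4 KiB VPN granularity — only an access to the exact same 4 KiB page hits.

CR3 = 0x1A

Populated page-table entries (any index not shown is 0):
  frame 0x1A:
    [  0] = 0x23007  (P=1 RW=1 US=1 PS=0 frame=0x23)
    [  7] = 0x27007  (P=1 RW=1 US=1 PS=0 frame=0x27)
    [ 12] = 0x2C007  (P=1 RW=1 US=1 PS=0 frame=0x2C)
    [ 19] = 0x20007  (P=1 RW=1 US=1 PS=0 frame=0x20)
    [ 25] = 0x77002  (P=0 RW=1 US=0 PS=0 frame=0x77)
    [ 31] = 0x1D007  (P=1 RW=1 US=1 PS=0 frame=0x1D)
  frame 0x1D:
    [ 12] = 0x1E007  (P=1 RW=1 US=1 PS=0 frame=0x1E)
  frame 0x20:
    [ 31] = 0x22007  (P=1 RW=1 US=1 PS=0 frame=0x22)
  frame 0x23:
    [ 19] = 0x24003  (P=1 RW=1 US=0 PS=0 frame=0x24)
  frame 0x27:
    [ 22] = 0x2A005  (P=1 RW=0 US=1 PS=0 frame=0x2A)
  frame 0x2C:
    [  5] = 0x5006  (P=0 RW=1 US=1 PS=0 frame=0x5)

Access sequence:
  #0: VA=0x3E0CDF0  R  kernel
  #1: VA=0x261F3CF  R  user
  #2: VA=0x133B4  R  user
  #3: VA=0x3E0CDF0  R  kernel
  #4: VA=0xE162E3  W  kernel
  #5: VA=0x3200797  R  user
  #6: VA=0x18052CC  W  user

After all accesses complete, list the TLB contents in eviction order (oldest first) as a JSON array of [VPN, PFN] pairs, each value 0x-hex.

Per-access translation:
#0 VA=0x3E0CDF0 (r,kernel):
  [0] read 0x1A idx=31: raw=0x1D007 flags P=1 W=1 U=1 S=0
  [1] read 0x1D idx=12: raw=0x1E007 flags P=1 W=1 U=1 S=0
  → PA=0x1EDF0  (2 entries read)
#1 VA=0x261F3CF (r,user):
  [0] read 0x1A idx=19: raw=0x20007 flags P=1 W=1 U=1 S=0
  [1] read 0x20 idx=31: raw=0x22007 flags P=1 W=1 U=1 S=0
  → PA=0x223CF  (2 entries read)
#2 VA=0x133B4 (r,user):
  [0] read 0x1A idx=0: raw=0x23007 flags P=1 W=1 U=1 S=0
  [1] read 0x23 idx=19: raw=0x24003 flags P=1 W=1 U=0 S=0
  ✗ PROTECTION_VIOLATION  [2 reads]
#3 VA=0x3E0CDF0 (r,kernel):
  TLB hit vpn=0x3E0C → PA=0x1EDF0
#4 VA=0xE162E3 (w,kernel):
  [0] read 0x1A idx=7: raw=0x27007 flags P=1 W=1 U=1 S=0
  [1] read 0x27 idx=22: raw=0x2A005 flags P=1 W=0 U=1 S=0
  ✗ PROTECTION_VIOLATION  [2 reads]
#5 VA=0x3200797 (r,user):
  [0] read 0x1A idx=25: raw=0x77002 flags P=0 W=1 U=0 S=0
  ✗ PAGE_NOT_PRESENT  [1 reads]
#6 VA=0x18052CC (w,user):
  [0] read 0x1A idx=12: raw=0x2C007 flags P=1 W=1 U=1 S=0
  [1] read 0x2C idx=5: raw=0x5006 flags P=0 W=1 U=1 S=0
  ✗ PAGE_NOT_PRESENT  [2 reads]

TLB: [["0x3E0C", "0x1E"], ["0x261F", "0x22"]]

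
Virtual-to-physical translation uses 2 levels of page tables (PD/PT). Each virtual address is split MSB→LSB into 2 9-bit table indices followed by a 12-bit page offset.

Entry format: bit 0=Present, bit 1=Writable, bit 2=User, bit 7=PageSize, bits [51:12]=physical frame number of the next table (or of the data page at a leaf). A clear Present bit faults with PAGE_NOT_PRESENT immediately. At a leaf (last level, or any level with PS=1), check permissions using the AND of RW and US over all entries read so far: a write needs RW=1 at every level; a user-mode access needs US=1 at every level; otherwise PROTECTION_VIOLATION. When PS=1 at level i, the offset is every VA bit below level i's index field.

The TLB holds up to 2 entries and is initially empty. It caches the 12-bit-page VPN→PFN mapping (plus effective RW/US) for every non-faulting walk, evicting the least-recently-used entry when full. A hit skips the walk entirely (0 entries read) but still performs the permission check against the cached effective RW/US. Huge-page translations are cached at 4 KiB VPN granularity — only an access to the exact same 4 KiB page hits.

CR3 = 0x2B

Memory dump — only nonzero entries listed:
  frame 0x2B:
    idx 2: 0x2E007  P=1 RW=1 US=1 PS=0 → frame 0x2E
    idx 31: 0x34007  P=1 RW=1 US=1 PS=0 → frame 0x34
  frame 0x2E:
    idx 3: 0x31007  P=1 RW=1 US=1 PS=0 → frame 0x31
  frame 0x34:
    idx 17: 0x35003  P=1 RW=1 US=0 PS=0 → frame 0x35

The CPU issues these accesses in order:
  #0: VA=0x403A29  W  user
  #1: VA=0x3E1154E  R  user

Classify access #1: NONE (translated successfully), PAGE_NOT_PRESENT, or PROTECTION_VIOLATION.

Per-access translation:
#0 VA=0x403A29 (w,user):
  lvl0: tbl 0x2B, slot 2 ⇒ 0x2E007 (P1/RW1/US1/PS0)
  lvl1: tbl 0x2E, slot 3 ⇒ 0x31007 (P1/RW1/US1/PS0)
  → PA=0x31A29  (2 entries read)
#1 VA=0x3E1154E (r,user):
  lvl0: tbl 0x2B, slot 31 ⇒ 0x34007 (P1/RW1/US1/PS0)
  lvl1: tbl 0x34, slot 17 ⇒ 0x35003 (P1/RW1/US0/PS0)
  → PROTECTION_VIOLATION  (2 entries read)

Access #1 fault: PROTECTION_VIOLATION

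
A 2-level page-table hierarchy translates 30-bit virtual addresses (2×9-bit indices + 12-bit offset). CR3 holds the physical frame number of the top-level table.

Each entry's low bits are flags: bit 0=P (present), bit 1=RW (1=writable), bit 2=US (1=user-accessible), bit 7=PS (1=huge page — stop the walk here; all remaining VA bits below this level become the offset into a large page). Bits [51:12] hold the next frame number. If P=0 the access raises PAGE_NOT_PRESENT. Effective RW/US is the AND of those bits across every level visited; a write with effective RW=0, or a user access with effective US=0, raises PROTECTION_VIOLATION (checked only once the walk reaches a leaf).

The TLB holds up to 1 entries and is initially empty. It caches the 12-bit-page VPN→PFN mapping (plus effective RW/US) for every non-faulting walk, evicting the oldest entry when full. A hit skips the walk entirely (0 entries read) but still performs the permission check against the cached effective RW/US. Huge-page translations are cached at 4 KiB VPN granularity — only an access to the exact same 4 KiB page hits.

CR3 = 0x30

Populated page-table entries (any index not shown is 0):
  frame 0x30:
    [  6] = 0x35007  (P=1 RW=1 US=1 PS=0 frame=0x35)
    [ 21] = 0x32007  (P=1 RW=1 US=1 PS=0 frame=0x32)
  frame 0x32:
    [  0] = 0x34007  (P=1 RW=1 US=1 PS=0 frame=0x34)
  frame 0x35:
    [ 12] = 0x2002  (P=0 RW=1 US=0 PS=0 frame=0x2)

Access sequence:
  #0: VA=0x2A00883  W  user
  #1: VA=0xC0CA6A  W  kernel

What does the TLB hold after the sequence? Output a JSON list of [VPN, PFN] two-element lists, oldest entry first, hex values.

Per-access translation:
#0 VA=0x2A00883 (w,user):
  [0] read 0x30 idx=21: raw=0x32007 flags P=1 W=1 U=1 S=0
  [1] read 0x32 idx=0: raw=0x34007 flags P=1 W=1 U=1 S=0
  → PA=0x34883  (2 entries read)
#1 VA=0xC0CA6A (w,kernel):
  [0] read 0x30 idx=6: raw=0x35007 flags P=1 W=1 U=1 S=0
  [1] read 0x35 idx=12: raw=0x2002 flags P=0 W=1 U=0 S=0
  ⇒ fault: PAGE_NOT_PRESENT  — 2 lookups

TLB: [["0x2A00", "0x34"]]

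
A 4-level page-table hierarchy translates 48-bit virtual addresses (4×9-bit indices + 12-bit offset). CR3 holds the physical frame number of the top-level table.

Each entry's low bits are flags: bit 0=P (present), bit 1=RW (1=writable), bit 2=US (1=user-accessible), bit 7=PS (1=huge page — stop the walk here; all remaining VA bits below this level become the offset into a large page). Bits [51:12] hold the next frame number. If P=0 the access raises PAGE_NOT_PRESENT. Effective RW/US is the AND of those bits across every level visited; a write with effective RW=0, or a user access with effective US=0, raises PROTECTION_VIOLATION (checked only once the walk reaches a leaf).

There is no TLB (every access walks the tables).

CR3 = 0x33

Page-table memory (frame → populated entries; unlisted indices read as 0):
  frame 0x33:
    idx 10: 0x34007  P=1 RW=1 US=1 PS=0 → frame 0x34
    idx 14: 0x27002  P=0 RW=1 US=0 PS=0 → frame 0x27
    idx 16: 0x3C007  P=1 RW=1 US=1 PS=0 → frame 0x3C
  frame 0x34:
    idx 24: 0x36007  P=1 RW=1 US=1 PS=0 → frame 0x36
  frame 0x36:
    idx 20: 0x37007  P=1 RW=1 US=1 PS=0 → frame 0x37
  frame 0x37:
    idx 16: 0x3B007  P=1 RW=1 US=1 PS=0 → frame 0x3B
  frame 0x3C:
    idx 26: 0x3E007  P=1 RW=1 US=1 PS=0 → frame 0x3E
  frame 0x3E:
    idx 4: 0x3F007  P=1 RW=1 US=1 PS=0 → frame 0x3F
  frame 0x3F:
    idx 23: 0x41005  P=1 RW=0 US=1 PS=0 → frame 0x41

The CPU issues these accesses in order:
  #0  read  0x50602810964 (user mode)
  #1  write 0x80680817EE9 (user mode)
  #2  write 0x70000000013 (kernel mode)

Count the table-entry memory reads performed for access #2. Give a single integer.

Per-access translation:
#0 VA=0x50602810964 (r,user):
  L0: frame=0x33 idx=10 entry=0x34007 [P=1 RW=1 US=1 PS=0]
  L1: frame=0x34 idx=24 entry=0x36007 [P=1 RW=1 US=1 PS=0]
  L2: frame=0x36 idx=20 entry=0x37007 [P=1 RW=1 US=1 PS=0]
  L3: frame=0x37 idx=16 entry=0x3B007 [P=1 RW=1 US=1 PS=0]
  ⇒ phys 0x3B964  [4 reads]
#1 VA=0x80680817EE9 (w,user):
  L0: frame=0x33 idx=16 entry=0x3C007 [P=1 RW=1 US=1 PS=0]
  L1: frame=0x3C idx=26 entry=0x3E007 [P=1 RW=1 US=1 PS=0]
  L2: frame=0x3E idx=4 entry=0x3F007 [P=1 RW=1 US=1 PS=0]
  L3: frame=0x3F idx=23 entry=0x41005 [P=1 RW=0 US=1 PS=0]
  → PROTECTION_VIOLATION  (4 entries read)
#2 VA=0x70000000013 (w,kernel):
  L0: frame=0x33 idx=14 entry=0x27002 [P=0 RW=1 US=0 PS=0]
  → PAGE_NOT_PRESENT  (1 entries read)

Entries read for #2: 1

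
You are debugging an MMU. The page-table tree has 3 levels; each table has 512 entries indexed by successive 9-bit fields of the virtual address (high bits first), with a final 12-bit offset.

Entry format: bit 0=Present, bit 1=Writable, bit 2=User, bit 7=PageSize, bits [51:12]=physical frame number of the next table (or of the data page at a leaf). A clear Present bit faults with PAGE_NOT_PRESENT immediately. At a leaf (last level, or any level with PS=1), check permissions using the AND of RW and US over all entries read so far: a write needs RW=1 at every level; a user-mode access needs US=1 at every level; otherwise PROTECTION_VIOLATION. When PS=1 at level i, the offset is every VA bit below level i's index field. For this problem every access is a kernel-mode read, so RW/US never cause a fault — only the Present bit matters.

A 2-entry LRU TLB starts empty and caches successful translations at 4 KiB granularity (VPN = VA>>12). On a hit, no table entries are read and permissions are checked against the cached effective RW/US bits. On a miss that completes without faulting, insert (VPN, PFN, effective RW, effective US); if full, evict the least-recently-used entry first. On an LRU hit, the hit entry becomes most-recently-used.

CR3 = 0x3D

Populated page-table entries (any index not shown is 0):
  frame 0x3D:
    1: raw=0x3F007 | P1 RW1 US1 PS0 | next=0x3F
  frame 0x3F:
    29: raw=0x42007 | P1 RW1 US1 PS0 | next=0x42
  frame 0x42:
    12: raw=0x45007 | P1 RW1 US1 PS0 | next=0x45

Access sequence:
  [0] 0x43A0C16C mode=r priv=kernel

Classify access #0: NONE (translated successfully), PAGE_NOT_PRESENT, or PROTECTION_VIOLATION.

Trace:
#0 VA=0x43A0C16C (r,kernel):
  [0] read 0x3D idx=1: raw=0x3F007 flags P=1 W=1 U=1 S=0
  [1] read 0x3F idx=29: raw=0x42007 flags P=1 W=1 U=1 S=0
  [2] read 0x42 idx=12: raw=0x45007 flags P=1 W=1 U=1 S=0
  ⇒ phys 0x4516C  [3 reads]

Access #0 fault: NONE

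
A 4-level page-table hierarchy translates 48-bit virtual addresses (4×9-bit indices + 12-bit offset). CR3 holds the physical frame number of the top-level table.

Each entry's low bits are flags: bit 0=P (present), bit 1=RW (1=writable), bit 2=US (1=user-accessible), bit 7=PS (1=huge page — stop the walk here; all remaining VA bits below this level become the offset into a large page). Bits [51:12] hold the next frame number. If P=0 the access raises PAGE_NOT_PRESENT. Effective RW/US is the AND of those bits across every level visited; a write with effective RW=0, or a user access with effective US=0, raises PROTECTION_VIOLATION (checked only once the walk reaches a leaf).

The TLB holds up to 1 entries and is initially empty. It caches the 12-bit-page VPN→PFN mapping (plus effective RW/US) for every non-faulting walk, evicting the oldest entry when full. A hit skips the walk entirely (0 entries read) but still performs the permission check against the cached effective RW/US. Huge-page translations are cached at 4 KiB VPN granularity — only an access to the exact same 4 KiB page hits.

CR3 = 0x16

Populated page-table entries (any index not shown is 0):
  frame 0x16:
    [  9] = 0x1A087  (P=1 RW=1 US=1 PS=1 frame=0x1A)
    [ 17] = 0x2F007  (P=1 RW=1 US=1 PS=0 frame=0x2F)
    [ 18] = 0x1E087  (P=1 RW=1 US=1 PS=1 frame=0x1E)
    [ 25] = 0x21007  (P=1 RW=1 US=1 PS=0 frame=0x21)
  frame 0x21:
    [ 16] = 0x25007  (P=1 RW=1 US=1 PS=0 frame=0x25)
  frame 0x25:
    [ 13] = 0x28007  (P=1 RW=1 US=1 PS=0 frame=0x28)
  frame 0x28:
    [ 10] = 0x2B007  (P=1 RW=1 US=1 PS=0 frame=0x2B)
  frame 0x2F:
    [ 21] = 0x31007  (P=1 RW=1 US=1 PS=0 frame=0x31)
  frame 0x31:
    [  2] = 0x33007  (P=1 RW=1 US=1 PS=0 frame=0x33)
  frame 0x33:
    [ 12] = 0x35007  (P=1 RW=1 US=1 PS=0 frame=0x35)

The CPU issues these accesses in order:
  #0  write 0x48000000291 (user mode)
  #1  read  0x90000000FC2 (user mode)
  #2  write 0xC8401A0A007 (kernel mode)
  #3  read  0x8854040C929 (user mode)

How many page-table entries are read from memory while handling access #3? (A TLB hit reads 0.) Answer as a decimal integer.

Trace:
#0 VA=0x48000000291 (w,user):
  [0] read 0x16 idx=9: raw=0x1A087 flags P=1 W=1 U=1 S=1
  ⇒ phys 0x1A291 (huge @L0)  [1 reads]
#1 VA=0x90000000FC2 (r,user):
  [0] read 0x16 idx=18: raw=0x1E087 flags P=1 W=1 U=1 S=1
  ⇒ phys 0x1EFC2 (huge @L0)  [1 reads]
#2 VA=0xC8401A0A007 (w,kernel):
  [0] read 0x16 idx=25: raw=0x21007 flags P=1 W=1 U=1 S=0
  [1] read 0x21 idx=16: raw=0x25007 flags P=1 W=1 U=1 S=0
  [2] read 0x25 idx=13: raw=0x28007 flags P=1 W=1 U=1 S=0
  [3] read 0x28 idx=10: raw=0x2B007 flags P=1 W=1 U=1 S=0
  ⇒ phys 0x2B007  [4 reads]
#3 VA=0x8854040C929 (r,user):
  [0] read 0x16 idx=17: raw=0x2F007 flags P=1 W=1 U=1 S=0
  [1] read 0x2F idx=21: raw=0x31007 flags P=1 W=1 U=1 S=0
  [2] read 0x31 idx=2: raw=0x33007 flags P=1 W=1 U=1 S=0
  [3] read 0x33 idx=12: raw=0x35007 flags P=1 W=1 U=1 S=0
  ⇒ phys 0x35929  [4 reads]

Entries read for #3: 4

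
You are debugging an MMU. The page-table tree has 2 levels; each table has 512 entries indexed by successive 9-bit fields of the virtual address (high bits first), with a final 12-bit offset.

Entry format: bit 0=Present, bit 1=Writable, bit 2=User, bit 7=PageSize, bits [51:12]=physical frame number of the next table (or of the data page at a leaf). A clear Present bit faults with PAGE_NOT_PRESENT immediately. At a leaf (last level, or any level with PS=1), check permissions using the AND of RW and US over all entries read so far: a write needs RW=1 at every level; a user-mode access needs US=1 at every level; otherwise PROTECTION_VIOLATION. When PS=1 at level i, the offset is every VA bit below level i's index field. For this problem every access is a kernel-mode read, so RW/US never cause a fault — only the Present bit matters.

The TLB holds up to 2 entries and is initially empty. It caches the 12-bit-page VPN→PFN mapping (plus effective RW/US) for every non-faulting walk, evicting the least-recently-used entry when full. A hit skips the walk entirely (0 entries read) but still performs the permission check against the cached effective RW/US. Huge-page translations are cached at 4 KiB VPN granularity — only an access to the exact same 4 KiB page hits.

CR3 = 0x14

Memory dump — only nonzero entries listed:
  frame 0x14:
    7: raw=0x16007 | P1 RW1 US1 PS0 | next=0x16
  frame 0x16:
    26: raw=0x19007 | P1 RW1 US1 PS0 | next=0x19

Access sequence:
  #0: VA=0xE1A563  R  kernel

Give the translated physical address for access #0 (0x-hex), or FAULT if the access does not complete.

Walk each access:
#0 VA=0xE1A563 (r,kernel):
  L0: frame=0x14 idx=7 entry=0x16007 [P=1 RW=1 US=1 PS=0]
  L1: frame=0x16 idx=26 entry=0x19007 [P=1 RW=1 US=1 PS=0]
  → PA=0x19563  (2 entries read)

Access #0 PA: 0x19563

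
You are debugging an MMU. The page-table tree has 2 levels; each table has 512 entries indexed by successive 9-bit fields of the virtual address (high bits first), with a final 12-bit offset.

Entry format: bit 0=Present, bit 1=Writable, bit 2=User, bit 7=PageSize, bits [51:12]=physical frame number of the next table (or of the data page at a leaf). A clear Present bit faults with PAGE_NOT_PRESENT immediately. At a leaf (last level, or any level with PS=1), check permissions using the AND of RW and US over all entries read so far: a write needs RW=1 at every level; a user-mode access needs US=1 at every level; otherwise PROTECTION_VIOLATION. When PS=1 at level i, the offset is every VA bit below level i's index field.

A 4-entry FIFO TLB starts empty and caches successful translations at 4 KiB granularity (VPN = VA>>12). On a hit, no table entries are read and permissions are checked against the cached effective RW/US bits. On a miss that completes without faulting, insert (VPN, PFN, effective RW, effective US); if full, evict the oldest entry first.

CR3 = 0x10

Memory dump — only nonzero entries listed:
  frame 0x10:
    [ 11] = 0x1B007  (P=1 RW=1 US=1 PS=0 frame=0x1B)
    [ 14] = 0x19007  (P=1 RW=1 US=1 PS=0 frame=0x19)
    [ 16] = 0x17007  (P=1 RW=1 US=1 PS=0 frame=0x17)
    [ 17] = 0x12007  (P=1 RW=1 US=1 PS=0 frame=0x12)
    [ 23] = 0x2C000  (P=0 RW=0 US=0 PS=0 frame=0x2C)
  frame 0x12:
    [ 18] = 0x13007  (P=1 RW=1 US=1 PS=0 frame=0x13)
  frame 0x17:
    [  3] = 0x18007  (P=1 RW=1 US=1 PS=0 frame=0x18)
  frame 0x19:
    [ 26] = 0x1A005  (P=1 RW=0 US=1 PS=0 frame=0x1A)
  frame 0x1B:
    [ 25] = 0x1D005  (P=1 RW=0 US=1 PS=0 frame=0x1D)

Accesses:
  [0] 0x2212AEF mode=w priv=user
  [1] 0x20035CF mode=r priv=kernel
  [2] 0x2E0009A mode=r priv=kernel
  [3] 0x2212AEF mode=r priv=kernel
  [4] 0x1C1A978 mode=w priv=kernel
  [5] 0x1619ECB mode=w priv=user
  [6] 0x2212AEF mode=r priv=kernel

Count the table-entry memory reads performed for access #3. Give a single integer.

Trace:
#0 VA=0x2212AEF (w,user):
  [0] read 0x10 idx=17: raw=0x12007 flags P=1 W=1 U=1 S=0
  [1] read 0x12 idx=18: raw=0x13007 flags P=1 W=1 U=1 S=0
  ⇒ phys 0x13AEF  [2 reads]
#1 VA=0x20035CF (r,kernel):
  [0] read 0x10 idx=16: raw=0x17007 flags P=1 W=1 U=1 S=0
  [1] read 0x17 idx=3: raw=0x18007 flags P=1 W=1 U=1 S=0
  ⇒ phys 0x185CF  [2 reads]
#2 VA=0x2E0009A (r,kernel):
  [0] read 0x10 idx=23: raw=0x2C000 flags P=0 W=0 U=0 S=0
  → PAGE_NOT_PRESENT  (1 entries read)
#3 VA=0x2212AEF (r,kernel):
  TLB hit vpn=0x2212 → PA=0x13AEF
#4 VA=0x1C1A978 (w,kernel):
  [0] read 0x10 idx=14: raw=0x19007 flags P=1 W=1 U=1 S=0
  [1] read 0x19 idx=26: raw=0x1A005 flags P=1 W=0 U=1 S=0
  → PROTECTION_VIOLATION  (2 entries read)
#5 VA=0x1619ECB (w,user):
  [0] read 0x10 idx=11: raw=0x1B007 flags P=1 W=1 U=1 S=0
  [1] read 0x1B idx=25: raw=0x1D005 flags P=1 W=0 U=1 S=0
  → PROTECTION_VIOLATION  (2 entries read)
#6 VA=0x2212AEF (r,kernel):
  TLB hit vpn=0x2212 → PA=0x13AEF

Entries read for #3: 0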